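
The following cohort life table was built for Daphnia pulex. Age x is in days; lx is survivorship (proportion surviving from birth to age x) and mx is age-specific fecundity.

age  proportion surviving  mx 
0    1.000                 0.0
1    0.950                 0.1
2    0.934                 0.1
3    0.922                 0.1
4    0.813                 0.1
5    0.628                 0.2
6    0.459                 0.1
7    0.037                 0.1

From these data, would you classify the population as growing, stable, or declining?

declining

R0 = Σ lx·mx = 0 + 0.095 + 0.0934 + 0.0922 + 0.0813 + 0.1256 + 0.0459 + 0.0037 = 0.5371
R0 < 1, so the population is declining.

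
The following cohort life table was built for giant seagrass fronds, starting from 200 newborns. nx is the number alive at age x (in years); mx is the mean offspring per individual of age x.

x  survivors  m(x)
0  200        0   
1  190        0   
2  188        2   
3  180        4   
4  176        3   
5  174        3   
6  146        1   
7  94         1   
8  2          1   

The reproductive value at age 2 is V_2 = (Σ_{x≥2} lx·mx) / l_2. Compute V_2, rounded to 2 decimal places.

lx = nx/n0 = nx/200: 1, 0.95, 0.94, 0.9, 0.88, 0.87, 0.73, 0.47, 0.01
lx·mx for x ≥ 2: 1.88, 3.6, 2.64, 2.61, 0.73, 0.47, 0.01 → sum = 11.94
V_2 = 11.94 / l_2 = 11.94 / 0.94 = 12.702128… → 12.70

12.70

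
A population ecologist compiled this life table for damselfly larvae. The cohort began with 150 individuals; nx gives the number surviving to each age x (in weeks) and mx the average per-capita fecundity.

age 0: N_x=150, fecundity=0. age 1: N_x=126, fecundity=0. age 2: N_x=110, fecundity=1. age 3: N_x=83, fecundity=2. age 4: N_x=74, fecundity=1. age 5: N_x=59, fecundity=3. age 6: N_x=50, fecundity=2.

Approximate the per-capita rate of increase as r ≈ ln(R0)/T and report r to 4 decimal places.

0.3589

lx = nx/n0 = nx/150: 1, 0.84, 0.73333…, 0.55333…, 0.49333…, 0.39333…, 0.33333…
R0 = Σ lx·mx = 0 + 0 + 0.73333… + 1.10667… + 0.49333… + 1.18… + 0.66667… = 4.18…
Σ x·lx·mx = 16.66…; T = 16.66…/4.18… = 3.98565…
r ≈ ln(R0)/T = ln(4.18…)/3.98565… = 0.358866… → 0.3589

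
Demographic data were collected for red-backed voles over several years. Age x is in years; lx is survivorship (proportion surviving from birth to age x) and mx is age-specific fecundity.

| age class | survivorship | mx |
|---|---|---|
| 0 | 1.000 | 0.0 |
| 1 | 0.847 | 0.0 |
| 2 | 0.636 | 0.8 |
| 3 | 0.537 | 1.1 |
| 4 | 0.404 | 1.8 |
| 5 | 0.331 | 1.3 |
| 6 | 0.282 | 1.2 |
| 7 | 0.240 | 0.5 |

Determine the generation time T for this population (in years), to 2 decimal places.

lx·mx: 0, 0, 0.5088, 0.5907, 0.7272, 0.4303, 0.3384, 0.12 → R0 = 2.7154
x·lx·mx: 0, 0, 1.0176, 1.7721, 2.9088, 2.1515, 2.0304, 0.84 → Σ = 10.7204
T = 10.7204 / 2.7154 = 3.948… → 3.95

3.95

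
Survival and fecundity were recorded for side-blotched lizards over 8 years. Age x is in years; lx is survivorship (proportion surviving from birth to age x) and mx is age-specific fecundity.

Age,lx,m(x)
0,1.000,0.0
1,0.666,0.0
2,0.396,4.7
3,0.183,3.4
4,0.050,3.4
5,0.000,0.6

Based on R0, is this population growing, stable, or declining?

R0 = Σ lx·mx = 0 + 0 + 1.8612 + 0.6222 + 0.17 + 0 = 2.6534
R0 > 1, so the population is growing.

growing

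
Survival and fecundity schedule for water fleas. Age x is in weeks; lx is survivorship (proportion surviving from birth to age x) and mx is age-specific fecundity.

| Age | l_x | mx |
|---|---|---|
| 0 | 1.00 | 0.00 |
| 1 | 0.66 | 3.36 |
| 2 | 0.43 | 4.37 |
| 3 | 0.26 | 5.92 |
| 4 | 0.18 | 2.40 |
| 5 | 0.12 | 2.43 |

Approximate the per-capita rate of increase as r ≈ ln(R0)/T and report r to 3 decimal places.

0.854

R0 = Σ lx·mx = 0 + 2.2176 + 1.8791 + 1.5392 + 0.432 + 0.2916 = 6.3595
Σ x·lx·mx = 13.7794; T = 13.7794/6.3595 = 2.16674…
r ≈ ln(R0)/T = ln(6.3595)/2.16674… = 0.85379… → 0.854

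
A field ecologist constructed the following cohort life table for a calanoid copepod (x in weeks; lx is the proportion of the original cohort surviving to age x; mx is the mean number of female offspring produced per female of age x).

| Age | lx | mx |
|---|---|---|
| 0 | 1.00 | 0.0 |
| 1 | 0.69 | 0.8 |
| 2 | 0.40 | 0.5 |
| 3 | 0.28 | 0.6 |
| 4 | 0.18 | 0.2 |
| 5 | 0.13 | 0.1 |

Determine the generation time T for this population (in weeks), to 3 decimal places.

1.718

lx·mx: 0, 0.552, 0.2, 0.168, 0.036, 0.013 → R0 = 0.969
x·lx·mx: 0, 0.552, 0.4, 0.504, 0.144, 0.065 → Σ = 1.665
T = 1.665 / 0.969 = 1.718266… → 1.718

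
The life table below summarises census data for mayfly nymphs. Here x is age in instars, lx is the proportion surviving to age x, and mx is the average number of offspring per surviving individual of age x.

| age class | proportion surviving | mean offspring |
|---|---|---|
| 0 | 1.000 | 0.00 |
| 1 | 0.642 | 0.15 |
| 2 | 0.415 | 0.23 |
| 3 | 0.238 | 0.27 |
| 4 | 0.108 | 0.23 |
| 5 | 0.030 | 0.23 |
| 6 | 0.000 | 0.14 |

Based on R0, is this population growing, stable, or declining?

R0 = Σ lx·mx = 0 + 0.0963 + 0.09545 + 0.06426 + 0.02484 + 0.0069 + 0 = 0.28775
R0 < 1, so the population is declining.

declining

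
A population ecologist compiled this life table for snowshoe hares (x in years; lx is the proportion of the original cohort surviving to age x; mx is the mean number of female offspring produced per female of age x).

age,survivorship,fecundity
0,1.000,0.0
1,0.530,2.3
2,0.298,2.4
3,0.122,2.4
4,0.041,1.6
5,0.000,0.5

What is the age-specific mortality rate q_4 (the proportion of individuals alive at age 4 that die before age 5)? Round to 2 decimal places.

q_4 = (l_4 − l_5) / l_4 = (0.041 − 0) / 0.041
     = 0.041 / 0.041 = 1 → 1.00

1.00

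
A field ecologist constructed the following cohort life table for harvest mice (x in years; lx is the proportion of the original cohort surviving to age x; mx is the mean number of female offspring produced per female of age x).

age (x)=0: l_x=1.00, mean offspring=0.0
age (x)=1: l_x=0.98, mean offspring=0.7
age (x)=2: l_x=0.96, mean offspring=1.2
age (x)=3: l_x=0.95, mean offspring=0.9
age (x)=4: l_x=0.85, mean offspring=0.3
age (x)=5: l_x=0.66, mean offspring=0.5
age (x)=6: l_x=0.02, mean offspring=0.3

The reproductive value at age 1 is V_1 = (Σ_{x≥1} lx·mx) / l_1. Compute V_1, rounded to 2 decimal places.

lx·mx for x ≥ 1: 0.686, 1.152, 0.855, 0.255, 0.33, 0.006 → sum = 3.284
V_1 = 3.284 / l_1 = 3.284 / 0.98 = 3.35102… → 3.35

3.35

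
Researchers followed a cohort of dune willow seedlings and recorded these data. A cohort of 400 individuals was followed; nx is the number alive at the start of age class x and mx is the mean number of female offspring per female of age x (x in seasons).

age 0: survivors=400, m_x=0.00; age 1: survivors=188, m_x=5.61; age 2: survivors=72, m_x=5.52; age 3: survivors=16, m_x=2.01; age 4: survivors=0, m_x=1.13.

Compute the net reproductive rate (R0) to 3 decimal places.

lx = nx/n0 = nx/400: 1, 0.47, 0.18, 0.04, 0
lx·mx by age: 0, 2.6367, 0.9936, 0.0804, 0
R0 = Σ lx·mx = 3.7107 → 3.711

3.711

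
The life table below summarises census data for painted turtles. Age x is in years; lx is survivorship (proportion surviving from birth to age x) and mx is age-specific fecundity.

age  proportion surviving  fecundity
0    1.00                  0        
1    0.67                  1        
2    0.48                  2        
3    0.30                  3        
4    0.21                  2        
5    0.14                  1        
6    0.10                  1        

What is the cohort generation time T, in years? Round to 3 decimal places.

2.592

lx·mx: 0, 0.67, 0.96, 0.9, 0.42, 0.14, 0.1 → R0 = 3.19
x·lx·mx: 0, 0.67, 1.92, 2.7, 1.68, 0.7, 0.6 → Σ = 8.27
T = 8.27 / 3.19 = 2.592476… → 2.592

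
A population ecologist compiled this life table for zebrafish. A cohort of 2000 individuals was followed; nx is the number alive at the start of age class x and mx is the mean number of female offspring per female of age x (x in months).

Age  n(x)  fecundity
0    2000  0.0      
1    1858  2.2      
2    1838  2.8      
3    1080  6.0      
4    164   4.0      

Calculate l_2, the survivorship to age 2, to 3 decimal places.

0.919

l_2 = n_2/n_0 = 1838/2000 = 0.919 → 0.919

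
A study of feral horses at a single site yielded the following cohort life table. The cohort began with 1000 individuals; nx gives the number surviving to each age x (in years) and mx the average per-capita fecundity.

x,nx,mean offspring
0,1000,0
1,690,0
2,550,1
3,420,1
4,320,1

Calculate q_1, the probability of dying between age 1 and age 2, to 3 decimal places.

lx = nx/n0 = nx/1000: 1, 0.69, 0.55, 0.42, 0.32
q_1 = (l_1 − l_2) / l_1 = (0.69 − 0.55) / 0.69
     = 0.14 / 0.69 = 0.202899… → 0.203

0.203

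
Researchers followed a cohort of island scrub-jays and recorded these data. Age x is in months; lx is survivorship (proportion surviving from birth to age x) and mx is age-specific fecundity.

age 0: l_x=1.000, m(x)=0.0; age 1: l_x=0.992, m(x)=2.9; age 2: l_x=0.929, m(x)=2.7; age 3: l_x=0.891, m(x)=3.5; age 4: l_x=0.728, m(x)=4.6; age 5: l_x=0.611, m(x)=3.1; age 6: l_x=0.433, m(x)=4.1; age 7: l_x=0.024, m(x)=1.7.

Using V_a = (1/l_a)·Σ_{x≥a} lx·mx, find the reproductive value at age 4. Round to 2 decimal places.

9.70

lx·mx for x ≥ 4: 3.3488, 1.8941, 1.7753, 0.0408 → sum = 7.059
V_4 = 7.059 / l_4 = 7.059 / 0.728 = 9.696429… → 9.70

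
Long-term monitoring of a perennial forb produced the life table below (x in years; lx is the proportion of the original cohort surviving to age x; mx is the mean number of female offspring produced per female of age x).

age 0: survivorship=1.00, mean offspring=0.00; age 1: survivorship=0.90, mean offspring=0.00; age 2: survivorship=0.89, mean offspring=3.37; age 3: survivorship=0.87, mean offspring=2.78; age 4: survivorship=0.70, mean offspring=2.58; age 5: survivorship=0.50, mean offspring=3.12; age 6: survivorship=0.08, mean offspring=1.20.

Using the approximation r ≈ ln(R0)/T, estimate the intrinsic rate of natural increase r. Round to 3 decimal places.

R0 = Σ lx·mx = 0 + 0 + 2.9993 + 2.4186 + 1.806 + 1.56 + 0.096 = 8.8799
Σ x·lx·mx = 28.8544; T = 28.8544/8.8799 = 3.24941…
r ≈ ln(R0)/T = ln(8.8799)/3.24941… = 0.67206… → 0.672

0.672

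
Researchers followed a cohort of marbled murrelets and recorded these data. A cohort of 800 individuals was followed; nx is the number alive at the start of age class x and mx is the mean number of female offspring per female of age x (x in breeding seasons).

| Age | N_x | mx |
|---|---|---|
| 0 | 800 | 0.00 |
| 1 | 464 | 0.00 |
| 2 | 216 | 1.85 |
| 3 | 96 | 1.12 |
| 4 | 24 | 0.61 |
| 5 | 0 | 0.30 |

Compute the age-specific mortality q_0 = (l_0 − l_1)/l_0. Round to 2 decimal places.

lx = nx/n0 = nx/800: 1, 0.58, 0.27, 0.12, 0.03, 0
q_0 = (l_0 − l_1) / l_0 = (1 − 0.58) / 1
     = 0.42 / 1 = 0.42 → 0.42

0.42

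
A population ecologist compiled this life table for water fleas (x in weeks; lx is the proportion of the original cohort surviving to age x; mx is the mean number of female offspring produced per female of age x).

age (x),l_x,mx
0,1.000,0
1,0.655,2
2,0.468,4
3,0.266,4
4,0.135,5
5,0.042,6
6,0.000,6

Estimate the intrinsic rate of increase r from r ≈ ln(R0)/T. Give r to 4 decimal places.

0.6965

R0 = Σ lx·mx = 0 + 1.31 + 1.872 + 1.064 + 0.675 + 0.252 + 0 = 5.173
Σ x·lx·mx = 12.206; T = 12.206/5.173 = 2.35956…
r ≈ ln(R0)/T = ln(5.173)/2.35956… = 0.696508… → 0.6965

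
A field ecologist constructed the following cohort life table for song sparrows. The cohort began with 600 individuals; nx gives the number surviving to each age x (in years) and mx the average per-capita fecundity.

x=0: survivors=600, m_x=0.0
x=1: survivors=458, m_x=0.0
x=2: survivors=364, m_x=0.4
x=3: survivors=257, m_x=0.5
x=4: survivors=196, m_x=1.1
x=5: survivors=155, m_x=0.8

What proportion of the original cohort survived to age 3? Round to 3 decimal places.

0.428

l_3 = n_3/n_0 = 257/600 = 0.428333… → 0.428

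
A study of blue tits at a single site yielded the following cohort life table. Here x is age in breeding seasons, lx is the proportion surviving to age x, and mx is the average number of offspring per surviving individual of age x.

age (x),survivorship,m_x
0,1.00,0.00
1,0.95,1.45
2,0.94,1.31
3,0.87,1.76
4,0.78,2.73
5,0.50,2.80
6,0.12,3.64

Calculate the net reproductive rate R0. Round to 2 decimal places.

8.11

lx·mx by age: 0, 1.3775, 1.2314, 1.5312, 2.1294, 1.4, 0.4368
R0 = Σ lx·mx = 8.1063 → 8.11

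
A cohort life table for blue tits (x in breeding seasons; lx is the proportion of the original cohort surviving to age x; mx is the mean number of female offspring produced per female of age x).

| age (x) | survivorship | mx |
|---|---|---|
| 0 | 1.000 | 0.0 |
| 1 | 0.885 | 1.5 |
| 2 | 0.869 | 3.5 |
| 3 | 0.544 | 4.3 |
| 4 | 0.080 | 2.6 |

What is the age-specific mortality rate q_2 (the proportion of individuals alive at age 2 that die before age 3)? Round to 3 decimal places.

q_2 = (l_2 − l_3) / l_2 = (0.869 − 0.544) / 0.869
     = 0.325 / 0.869 = 0.373993… → 0.374

0.374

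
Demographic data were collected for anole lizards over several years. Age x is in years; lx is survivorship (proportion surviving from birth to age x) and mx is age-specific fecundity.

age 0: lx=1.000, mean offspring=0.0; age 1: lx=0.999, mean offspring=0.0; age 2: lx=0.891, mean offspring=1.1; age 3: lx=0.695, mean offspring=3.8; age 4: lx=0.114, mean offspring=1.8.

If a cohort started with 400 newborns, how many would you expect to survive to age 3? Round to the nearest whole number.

Expected survivors = N0 · l_3 = 400 × 0.695 = 278 → 278

278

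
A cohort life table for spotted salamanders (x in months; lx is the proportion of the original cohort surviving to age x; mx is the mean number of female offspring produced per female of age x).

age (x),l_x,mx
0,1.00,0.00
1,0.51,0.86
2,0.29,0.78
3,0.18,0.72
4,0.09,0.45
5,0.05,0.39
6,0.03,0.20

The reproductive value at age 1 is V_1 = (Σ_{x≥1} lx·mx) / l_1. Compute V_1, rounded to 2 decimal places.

1.69

lx·mx for x ≥ 1: 0.4386, 0.2262, 0.1296, 0.0405, 0.0195, 0.006 → sum = 0.8604
V_1 = 0.8604 / l_1 = 0.8604 / 0.51 = 1.687059… → 1.69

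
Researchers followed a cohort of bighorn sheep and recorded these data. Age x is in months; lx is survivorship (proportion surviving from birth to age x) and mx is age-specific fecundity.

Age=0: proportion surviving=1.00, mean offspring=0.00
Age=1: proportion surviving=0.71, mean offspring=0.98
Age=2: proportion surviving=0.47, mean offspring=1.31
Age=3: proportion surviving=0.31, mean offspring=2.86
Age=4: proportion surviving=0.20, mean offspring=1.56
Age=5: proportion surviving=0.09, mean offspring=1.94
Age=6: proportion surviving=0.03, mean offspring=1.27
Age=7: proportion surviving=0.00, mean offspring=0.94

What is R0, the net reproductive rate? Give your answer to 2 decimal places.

lx·mx by age: 0, 0.6958, 0.6157, 0.8866, 0.312, 0.1746, 0.0381, 0
R0 = Σ lx·mx = 2.7228 → 2.72

2.72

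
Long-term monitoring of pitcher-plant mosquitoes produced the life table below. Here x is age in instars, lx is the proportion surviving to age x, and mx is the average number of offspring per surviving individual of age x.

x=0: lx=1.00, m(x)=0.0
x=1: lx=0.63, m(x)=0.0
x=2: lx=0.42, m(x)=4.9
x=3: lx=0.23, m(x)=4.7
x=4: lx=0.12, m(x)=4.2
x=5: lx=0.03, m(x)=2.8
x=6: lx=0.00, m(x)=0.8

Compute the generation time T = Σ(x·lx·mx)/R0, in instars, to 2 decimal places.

lx·mx: 0, 0, 2.058, 1.081, 0.504, 0.084, 0 → R0 = 3.727
x·lx·mx: 0, 0, 4.116, 3.243, 2.016, 0.42, 0 → Σ = 9.795
T = 9.795 / 3.727 = 2.628119… → 2.63

2.63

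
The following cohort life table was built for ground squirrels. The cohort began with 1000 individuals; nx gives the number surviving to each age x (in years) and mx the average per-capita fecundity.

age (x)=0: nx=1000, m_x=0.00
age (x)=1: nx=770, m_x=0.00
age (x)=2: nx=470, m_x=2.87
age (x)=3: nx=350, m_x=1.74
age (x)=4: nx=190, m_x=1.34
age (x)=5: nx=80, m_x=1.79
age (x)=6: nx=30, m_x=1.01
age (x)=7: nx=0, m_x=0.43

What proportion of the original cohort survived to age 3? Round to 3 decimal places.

l_3 = n_3/n_0 = 350/1000 = 0.35 → 0.350

0.350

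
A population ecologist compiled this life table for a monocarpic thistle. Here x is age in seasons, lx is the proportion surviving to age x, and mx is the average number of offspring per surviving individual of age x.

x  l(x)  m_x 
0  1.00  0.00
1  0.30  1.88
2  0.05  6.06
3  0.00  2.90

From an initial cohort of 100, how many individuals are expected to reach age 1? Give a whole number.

30

Expected survivors = N0 · l_1 = 100 × 0.30 = 30 → 30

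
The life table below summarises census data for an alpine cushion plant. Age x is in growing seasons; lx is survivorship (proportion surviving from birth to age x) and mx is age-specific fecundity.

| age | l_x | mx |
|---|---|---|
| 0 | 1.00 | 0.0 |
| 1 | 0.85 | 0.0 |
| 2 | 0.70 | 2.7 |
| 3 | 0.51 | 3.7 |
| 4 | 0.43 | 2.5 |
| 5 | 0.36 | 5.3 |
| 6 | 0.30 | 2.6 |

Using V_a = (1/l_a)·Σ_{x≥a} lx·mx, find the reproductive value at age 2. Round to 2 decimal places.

10.77

lx·mx for x ≥ 2: 1.89, 1.887, 1.075, 1.908, 0.78 → sum = 7.54
V_2 = 7.54 / l_2 = 7.54 / 0.7 = 10.771429… → 10.77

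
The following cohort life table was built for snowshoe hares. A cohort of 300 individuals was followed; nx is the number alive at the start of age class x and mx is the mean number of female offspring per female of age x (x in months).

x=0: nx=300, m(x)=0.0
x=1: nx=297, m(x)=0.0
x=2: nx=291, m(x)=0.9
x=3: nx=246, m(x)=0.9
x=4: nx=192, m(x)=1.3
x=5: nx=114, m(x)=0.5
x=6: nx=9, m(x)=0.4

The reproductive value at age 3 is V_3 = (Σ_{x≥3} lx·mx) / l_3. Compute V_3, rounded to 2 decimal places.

2.16

lx = nx/n0 = nx/300: 1, 0.99, 0.97, 0.82, 0.64, 0.38, 0.03
lx·mx for x ≥ 3: 0.738, 0.832, 0.19, 0.012 → sum = 1.772
V_3 = 1.772 / l_3 = 1.772 / 0.82 = 2.160976… → 2.16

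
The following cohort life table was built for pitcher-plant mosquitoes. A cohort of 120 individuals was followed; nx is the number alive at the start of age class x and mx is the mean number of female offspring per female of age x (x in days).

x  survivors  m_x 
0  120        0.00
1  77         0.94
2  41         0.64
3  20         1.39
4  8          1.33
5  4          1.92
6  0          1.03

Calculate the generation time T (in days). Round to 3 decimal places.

1.998

lx = nx/n0 = nx/120: 1, 0.64167…, 0.34167…, 0.16667…, 0.06667…, 0.03333…, 0
lx·mx: 0, 0.603167…, 0.218667…, 0.231667…, 0.088667…, 0.064…, 0 → R0 = 1.206167…
x·lx·mx: 0, 0.603167…, 0.437333…, 0.695…, 0.354667…, 0.32…, 0 → Σ = 2.410167…
T = 2.410167… / 1.206167… = 1.998204… → 1.998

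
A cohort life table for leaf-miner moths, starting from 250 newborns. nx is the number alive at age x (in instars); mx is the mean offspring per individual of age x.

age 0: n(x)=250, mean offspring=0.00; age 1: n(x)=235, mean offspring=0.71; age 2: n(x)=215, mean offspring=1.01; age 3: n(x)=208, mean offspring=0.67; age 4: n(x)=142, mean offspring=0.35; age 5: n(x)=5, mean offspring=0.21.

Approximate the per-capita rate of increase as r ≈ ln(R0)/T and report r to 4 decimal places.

0.3902

lx = nx/n0 = nx/250: 1, 0.94, 0.86, 0.832, 0.568, 0.02
R0 = Σ lx·mx = 0 + 0.6674 + 0.8686 + 0.55744 + 0.1988 + 0.0042 = 2.29644
Σ x·lx·mx = 4.89312; T = 4.89312/2.29644 = 2.13074…
r ≈ ln(R0)/T = ln(2.29644)/2.13074… = 0.390174… → 0.3902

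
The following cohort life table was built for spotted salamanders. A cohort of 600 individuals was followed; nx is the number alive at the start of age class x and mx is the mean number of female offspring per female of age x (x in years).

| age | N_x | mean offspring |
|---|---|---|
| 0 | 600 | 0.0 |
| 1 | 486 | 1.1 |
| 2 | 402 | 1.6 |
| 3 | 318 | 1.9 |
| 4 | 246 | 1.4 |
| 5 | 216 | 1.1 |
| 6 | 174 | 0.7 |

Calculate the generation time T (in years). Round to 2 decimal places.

lx = nx/n0 = nx/600: 1, 0.81, 0.67, 0.53, 0.41, 0.36, 0.29
lx·mx: 0, 0.891, 1.072, 1.007, 0.574, 0.396, 0.203 → R0 = 4.143
x·lx·mx: 0, 0.891, 2.144, 3.021, 2.296, 1.98, 1.218 → Σ = 11.55
T = 11.55 / 4.143 = 2.787835… → 2.79

2.79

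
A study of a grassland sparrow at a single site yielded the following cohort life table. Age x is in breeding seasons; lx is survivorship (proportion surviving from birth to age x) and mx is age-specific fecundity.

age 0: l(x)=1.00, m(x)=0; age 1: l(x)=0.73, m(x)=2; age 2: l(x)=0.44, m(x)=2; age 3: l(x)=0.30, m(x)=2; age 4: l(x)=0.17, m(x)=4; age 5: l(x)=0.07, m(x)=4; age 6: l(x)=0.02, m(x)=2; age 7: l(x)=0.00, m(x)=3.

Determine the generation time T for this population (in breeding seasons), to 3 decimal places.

lx·mx: 0, 1.46, 0.88, 0.6, 0.68, 0.28, 0.04, 0 → R0 = 3.94
x·lx·mx: 0, 1.46, 1.76, 1.8, 2.72, 1.4, 0.24, 0 → Σ = 9.38
T = 9.38 / 3.94 = 2.380711… → 2.381

2.381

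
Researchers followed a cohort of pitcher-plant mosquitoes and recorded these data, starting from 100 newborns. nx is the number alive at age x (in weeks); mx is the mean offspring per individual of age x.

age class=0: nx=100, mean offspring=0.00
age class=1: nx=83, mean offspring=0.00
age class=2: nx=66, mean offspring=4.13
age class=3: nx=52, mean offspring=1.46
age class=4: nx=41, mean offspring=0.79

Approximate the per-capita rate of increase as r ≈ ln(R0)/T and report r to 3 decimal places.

0.564

lx = nx/n0 = nx/100: 1, 0.83, 0.66, 0.52, 0.41
R0 = Σ lx·mx = 0 + 0 + 2.7258 + 0.7592 + 0.3239 = 3.8089
Σ x·lx·mx = 9.0248; T = 9.0248/3.8089 = 2.3694…
r ≈ ln(R0)/T = ln(3.8089)/2.3694… = 0.56442… → 0.564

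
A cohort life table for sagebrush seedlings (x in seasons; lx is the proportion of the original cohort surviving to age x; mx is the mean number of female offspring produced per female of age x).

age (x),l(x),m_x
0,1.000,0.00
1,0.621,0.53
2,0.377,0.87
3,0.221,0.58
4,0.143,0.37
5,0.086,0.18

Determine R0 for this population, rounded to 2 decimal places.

0.85

lx·mx by age: 0, 0.32913, 0.32799, 0.12818, 0.05291, 0.01548
R0 = Σ lx·mx = 0.85369 → 0.85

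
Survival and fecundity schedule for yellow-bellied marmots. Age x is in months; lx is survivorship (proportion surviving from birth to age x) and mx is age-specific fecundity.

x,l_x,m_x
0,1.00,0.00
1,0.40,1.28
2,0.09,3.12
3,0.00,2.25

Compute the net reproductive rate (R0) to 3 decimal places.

lx·mx by age: 0, 0.512, 0.2808, 0
R0 = Σ lx·mx = 0.7928 → 0.793

0.793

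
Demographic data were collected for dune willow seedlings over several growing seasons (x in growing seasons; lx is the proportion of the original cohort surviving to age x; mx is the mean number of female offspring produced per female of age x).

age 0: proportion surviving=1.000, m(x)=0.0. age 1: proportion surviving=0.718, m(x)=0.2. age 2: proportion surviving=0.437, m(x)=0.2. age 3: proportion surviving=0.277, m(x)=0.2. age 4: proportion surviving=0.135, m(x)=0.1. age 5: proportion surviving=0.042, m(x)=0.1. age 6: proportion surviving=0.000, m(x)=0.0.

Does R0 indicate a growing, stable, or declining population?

declining

R0 = Σ lx·mx = 0 + 0.1436 + 0.0874 + 0.0554 + 0.0135 + 0.0042 + 0 = 0.3041
R0 < 1, so the population is declining.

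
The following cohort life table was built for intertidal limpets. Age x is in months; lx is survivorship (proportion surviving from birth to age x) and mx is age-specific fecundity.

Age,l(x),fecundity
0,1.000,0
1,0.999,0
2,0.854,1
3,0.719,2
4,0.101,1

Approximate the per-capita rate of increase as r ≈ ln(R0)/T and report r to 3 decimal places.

R0 = Σ lx·mx = 0 + 0 + 0.854 + 1.438 + 0.101 = 2.393
Σ x·lx·mx = 6.426; T = 6.426/2.393 = 2.68533…
r ≈ ln(R0)/T = ln(2.393)/2.68533… = 0.32493… → 0.325

0.325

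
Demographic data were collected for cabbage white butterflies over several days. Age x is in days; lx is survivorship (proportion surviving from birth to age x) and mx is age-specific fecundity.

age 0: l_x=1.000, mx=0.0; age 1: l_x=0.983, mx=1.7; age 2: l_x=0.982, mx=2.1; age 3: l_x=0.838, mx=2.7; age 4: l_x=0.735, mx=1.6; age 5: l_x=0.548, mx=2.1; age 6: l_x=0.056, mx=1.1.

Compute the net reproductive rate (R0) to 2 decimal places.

lx·mx by age: 0, 1.6711, 2.0622, 2.2626, 1.176, 1.1508, 0.0616
R0 = Σ lx·mx = 8.3843 → 8.38

8.38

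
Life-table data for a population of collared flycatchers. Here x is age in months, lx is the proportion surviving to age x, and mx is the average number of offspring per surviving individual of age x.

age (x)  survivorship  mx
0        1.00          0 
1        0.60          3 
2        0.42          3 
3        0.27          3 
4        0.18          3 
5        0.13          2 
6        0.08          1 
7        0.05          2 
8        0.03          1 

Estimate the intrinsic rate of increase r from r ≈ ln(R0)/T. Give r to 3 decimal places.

R0 = Σ lx·mx = 0 + 1.8 + 1.26 + 0.81 + 0.54 + 0.26 + 0.08 + 0.1 + 0.03 = 4.88
Σ x·lx·mx = 11.63; T = 11.63/4.88 = 2.3832…
r ≈ ln(R0)/T = ln(4.88)/2.3832… = 0.66513… → 0.665

0.665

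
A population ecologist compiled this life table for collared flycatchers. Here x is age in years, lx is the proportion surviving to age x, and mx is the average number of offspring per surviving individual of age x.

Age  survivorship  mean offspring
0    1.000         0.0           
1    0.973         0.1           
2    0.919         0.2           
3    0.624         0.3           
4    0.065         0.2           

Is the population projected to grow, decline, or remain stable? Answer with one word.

declining

R0 = Σ lx·mx = 0 + 0.0973 + 0.1838 + 0.1872 + 0.013 = 0.4813
R0 < 1, so the population is declining.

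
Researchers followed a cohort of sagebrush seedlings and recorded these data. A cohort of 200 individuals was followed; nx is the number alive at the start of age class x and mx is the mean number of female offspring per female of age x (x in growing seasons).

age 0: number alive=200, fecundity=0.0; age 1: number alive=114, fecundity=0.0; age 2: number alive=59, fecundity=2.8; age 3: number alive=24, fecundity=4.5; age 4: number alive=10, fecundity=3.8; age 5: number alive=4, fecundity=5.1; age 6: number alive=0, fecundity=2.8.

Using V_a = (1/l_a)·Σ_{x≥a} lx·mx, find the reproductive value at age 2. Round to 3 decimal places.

lx = nx/n0 = nx/200: 1, 0.57, 0.295, 0.12, 0.05, 0.02, 0
lx·mx for x ≥ 2: 0.826, 0.54, 0.19, 0.102, 0 → sum = 1.658
V_2 = 1.658 / l_2 = 1.658 / 0.295 = 5.620339… → 5.620

5.620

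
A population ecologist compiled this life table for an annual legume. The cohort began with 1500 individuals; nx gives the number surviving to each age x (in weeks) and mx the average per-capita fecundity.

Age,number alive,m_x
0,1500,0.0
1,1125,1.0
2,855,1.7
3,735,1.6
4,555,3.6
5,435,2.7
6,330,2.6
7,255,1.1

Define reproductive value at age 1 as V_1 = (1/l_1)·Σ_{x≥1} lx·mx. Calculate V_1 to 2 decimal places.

lx = nx/n0 = nx/1500: 1, 0.75, 0.57, 0.49, 0.37, 0.29, 0.22, 0.17
lx·mx for x ≥ 1: 0.75, 0.969, 0.784, 1.332, 0.783, 0.572, 0.187 → sum = 5.377
V_1 = 5.377 / l_1 = 5.377 / 0.75 = 7.169333… → 7.17

7.17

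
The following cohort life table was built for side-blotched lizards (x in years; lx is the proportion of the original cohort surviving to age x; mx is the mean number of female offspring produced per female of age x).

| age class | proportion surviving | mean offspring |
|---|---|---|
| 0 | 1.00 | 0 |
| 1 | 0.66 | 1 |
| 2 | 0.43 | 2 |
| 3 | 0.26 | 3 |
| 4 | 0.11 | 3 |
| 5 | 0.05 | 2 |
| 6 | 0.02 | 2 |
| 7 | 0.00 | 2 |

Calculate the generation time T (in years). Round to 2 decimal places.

lx·mx: 0, 0.66, 0.86, 0.78, 0.33, 0.1, 0.04, 0 → R0 = 2.77
x·lx·mx: 0, 0.66, 1.72, 2.34, 1.32, 0.5, 0.24, 0 → Σ = 6.78
T = 6.78 / 2.77 = 2.447653… → 2.45

2.45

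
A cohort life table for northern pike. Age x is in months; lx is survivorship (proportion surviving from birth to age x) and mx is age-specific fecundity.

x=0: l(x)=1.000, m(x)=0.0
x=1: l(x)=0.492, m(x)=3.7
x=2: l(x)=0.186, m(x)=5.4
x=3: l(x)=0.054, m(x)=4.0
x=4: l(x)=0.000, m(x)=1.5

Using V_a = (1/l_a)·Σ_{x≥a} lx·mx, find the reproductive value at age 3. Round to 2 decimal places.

4.00

lx·mx for x ≥ 3: 0.216, 0 → sum = 0.216
V_3 = 0.216 / l_3 = 0.216 / 0.054 = 4 → 4.00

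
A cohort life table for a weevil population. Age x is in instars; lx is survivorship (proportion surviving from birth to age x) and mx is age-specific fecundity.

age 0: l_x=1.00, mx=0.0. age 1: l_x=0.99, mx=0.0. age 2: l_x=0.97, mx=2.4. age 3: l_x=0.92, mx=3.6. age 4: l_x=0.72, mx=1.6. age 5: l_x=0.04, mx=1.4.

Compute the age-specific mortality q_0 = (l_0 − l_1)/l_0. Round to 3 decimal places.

0.010

q_0 = (l_0 − l_1) / l_0 = (1 − 0.99) / 1
     = 0.01 / 1 = 0.01 → 0.010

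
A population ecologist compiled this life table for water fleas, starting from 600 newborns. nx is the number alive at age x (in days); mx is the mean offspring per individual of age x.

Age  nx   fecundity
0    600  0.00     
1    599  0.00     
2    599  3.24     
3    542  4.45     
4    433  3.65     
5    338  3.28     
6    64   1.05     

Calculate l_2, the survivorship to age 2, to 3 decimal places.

l_2 = n_2/n_0 = 599/600 = 0.998333… → 0.998

0.998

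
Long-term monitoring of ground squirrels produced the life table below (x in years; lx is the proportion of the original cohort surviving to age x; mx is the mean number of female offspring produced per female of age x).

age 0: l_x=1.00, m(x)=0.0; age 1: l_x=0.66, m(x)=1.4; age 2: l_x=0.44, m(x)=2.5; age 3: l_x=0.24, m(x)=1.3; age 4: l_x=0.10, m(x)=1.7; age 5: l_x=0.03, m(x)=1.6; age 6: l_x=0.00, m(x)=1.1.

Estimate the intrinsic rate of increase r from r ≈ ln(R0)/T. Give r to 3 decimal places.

R0 = Σ lx·mx = 0 + 0.924 + 1.1 + 0.312 + 0.17 + 0.048 + 0 = 2.554
Σ x·lx·mx = 4.98; T = 4.98/2.554 = 1.94988…
r ≈ ln(R0)/T = ln(2.554)/1.94988… = 0.48088… → 0.481

0.481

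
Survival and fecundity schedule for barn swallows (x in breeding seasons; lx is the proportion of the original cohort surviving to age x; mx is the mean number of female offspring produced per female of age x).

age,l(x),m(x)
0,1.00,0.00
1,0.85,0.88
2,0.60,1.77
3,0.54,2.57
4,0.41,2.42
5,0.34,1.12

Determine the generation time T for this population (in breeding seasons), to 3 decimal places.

lx·mx: 0, 0.748, 1.062, 1.3878, 0.9922, 0.3808 → R0 = 4.5708
x·lx·mx: 0, 0.748, 2.124, 4.1634, 3.9688, 1.904 → Σ = 12.9082
T = 12.9082 / 4.5708 = 2.824057… → 2.824

2.824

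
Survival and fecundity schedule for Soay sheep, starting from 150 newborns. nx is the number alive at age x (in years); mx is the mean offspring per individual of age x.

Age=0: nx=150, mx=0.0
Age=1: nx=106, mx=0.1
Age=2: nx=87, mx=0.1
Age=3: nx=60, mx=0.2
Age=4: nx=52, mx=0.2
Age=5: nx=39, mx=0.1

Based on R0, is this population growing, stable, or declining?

lx = nx/n0 = nx/150: 1, 0.70667…, 0.58, 0.4, 0.34667…, 0.26
R0 = Σ lx·mx = 0 + 0.070667… + 0.058 + 0.08 + 0.069333… + 0.026 = 0.304…
R0 < 1, so the population is declining.

declining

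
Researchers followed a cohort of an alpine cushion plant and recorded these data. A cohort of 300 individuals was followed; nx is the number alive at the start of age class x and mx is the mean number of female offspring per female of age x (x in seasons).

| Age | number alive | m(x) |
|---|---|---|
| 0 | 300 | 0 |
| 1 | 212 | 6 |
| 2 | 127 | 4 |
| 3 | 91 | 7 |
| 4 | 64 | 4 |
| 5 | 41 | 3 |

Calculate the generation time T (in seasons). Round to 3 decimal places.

2.088

lx = nx/n0 = nx/300: 1, 0.70667…, 0.42333…, 0.30333…, 0.21333…, 0.13667…
lx·mx: 0, 4.24…, 1.693333…, 2.123333…, 0.853333…, 0.41… → R0 = 9.32…
x·lx·mx: 0, 4.24…, 3.386667…, 6.37…, 3.413333…, 2.05… → Σ = 19.46…
T = 19.46… / 9.32… = 2.087983… → 2.088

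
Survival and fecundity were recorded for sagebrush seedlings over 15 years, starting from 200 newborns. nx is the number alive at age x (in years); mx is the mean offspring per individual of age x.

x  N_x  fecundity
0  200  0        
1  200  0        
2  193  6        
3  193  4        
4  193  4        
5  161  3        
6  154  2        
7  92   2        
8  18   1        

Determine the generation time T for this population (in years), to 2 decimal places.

3.63

lx = nx/n0 = nx/200: 1, 1, 0.965, 0.965, 0.965, 0.805, 0.77, 0.46, 0.09
lx·mx: 0, 0, 5.79, 3.86, 3.86, 2.415, 1.54, 0.92, 0.09 → R0 = 18.475
x·lx·mx: 0, 0, 11.58, 11.58, 15.44, 12.075, 9.24, 6.44, 0.72 → Σ = 67.075
T = 67.075 / 18.475 = 3.630582… → 3.63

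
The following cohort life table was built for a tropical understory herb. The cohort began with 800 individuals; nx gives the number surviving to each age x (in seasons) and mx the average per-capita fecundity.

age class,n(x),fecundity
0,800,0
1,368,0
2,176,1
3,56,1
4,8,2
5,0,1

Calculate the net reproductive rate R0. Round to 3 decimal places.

lx = nx/n0 = nx/800: 1, 0.46, 0.22, 0.07, 0.01, 0
lx·mx by age: 0, 0, 0.22, 0.07, 0.02, 0
R0 = Σ lx·mx = 0.31 → 0.310

0.310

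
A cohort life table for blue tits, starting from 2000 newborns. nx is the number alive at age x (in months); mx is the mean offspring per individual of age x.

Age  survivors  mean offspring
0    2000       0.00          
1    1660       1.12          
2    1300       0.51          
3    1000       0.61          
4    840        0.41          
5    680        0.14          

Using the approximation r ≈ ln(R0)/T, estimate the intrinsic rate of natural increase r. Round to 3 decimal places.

lx = nx/n0 = nx/2000: 1, 0.83, 0.65, 0.5, 0.42, 0.34
R0 = Σ lx·mx = 0 + 0.9296 + 0.3315 + 0.305 + 0.1722 + 0.0476 = 1.7859
Σ x·lx·mx = 3.4344; T = 3.4344/1.7859 = 1.92306…
r ≈ ln(R0)/T = ln(1.7859)/1.92306… = 0.30156… → 0.302

0.302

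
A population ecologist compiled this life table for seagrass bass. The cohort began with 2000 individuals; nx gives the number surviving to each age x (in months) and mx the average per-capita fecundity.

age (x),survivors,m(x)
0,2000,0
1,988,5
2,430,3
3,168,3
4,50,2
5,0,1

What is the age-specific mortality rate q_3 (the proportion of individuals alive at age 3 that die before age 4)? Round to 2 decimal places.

0.70

lx = nx/n0 = nx/2000: 1, 0.494, 0.215, 0.084, 0.025, 0
q_3 = (l_3 − l_4) / l_3 = (0.084 − 0.025) / 0.084
     = 0.059 / 0.084 = 0.702381… → 0.70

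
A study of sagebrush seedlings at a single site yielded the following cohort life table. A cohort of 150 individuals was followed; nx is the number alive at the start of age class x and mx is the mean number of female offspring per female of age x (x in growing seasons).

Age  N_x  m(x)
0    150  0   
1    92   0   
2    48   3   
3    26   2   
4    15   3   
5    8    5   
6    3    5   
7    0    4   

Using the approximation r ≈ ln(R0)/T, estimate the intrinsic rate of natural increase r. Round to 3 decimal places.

lx = nx/n0 = nx/150: 1, 0.61333…, 0.32, 0.17333…, 0.1, 0.05333…, 0.02, 0
R0 = Σ lx·mx = 0 + 0 + 0.96 + 0.34667… + 0.3 + 0.26667… + 0.1 + 0 = 1.973333…
Σ x·lx·mx = 6.093333…; T = 6.093333…/1.973333… = 3.08784…
r ≈ ln(R0)/T = ln(1.973333…)/3.08784… = 0.22013… → 0.220

0.220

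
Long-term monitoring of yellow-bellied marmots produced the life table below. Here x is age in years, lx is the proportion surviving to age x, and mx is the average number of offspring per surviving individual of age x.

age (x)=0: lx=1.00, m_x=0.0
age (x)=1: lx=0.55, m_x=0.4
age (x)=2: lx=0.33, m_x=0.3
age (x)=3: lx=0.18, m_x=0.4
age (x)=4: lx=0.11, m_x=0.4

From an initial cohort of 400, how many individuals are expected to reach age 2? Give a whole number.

132

Expected survivors = N0 · l_2 = 400 × 0.33 = 132 → 132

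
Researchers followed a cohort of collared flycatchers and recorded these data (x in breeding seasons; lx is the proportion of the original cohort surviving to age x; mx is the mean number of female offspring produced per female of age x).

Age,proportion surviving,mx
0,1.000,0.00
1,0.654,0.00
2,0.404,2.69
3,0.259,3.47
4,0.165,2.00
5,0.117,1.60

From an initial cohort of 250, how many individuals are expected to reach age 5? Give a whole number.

29

Expected survivors = N0 · l_5 = 250 × 0.117 = 29.25 → 29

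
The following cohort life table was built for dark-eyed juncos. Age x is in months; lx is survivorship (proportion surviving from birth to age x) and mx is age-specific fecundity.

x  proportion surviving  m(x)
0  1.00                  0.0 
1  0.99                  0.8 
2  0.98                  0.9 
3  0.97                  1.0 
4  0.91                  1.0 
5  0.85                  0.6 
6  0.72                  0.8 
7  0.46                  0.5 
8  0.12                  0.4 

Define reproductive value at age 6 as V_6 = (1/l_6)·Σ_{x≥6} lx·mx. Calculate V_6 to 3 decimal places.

lx·mx for x ≥ 6: 0.576, 0.23, 0.048 → sum = 0.854
V_6 = 0.854 / l_6 = 0.854 / 0.72 = 1.186111… → 1.186

1.186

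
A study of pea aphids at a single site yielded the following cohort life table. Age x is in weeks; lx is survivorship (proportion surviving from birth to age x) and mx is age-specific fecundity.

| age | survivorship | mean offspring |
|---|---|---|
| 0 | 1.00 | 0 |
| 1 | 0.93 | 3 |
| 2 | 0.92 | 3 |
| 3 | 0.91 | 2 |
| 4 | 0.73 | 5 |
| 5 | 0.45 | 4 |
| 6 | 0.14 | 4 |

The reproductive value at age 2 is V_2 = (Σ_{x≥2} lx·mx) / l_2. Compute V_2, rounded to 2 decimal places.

lx·mx for x ≥ 2: 2.76, 1.82, 3.65, 1.8, 0.56 → sum = 10.59
V_2 = 10.59 / l_2 = 10.59 / 0.92 = 11.51087… → 11.51

11.51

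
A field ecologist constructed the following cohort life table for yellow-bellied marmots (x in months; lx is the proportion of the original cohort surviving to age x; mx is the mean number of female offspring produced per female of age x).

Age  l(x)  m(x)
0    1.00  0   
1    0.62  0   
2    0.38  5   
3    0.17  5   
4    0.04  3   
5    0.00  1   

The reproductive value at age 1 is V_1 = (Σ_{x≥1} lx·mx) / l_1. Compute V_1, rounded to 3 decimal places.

lx·mx for x ≥ 1: 0, 1.9, 0.85, 0.12, 0 → sum = 2.87
V_1 = 2.87 / l_1 = 2.87 / 0.62 = 4.629032… → 4.629

4.629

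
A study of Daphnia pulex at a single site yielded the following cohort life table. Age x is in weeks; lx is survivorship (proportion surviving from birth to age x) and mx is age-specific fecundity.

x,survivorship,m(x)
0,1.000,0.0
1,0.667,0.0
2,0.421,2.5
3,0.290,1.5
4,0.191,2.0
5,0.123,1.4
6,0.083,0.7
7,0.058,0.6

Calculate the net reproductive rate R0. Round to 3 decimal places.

lx·mx by age: 0, 0, 1.0525, 0.435, 0.382, 0.1722, 0.0581, 0.0348
R0 = Σ lx·mx = 2.1346 → 2.135

2.135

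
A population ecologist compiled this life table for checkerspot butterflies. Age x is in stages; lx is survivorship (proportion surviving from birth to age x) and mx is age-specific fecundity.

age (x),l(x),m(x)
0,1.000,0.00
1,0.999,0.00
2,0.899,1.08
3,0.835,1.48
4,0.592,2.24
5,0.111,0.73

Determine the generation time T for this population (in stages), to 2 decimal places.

lx·mx: 0, 0, 0.97092, 1.2358, 1.32608, 0.08103 → R0 = 3.61383
x·lx·mx: 0, 0, 1.94184, 3.7074, 5.30432, 0.40515 → Σ = 11.35871
T = 11.35871 / 3.61383 = 3.143122… → 3.14

3.14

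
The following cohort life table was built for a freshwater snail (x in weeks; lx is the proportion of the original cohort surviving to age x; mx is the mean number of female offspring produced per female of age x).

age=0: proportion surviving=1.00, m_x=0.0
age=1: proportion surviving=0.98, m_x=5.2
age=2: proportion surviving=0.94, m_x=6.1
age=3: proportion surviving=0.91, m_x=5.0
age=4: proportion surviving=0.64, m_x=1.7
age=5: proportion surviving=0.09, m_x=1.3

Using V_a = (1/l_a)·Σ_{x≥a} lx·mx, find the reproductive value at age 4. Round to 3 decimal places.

lx·mx for x ≥ 4: 1.088, 0.117 → sum = 1.205
V_4 = 1.205 / l_4 = 1.205 / 0.64 = 1.882813… → 1.883

1.883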